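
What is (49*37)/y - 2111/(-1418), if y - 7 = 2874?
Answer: 8652625/4085258 ≈ 2.1180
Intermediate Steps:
y = 2881 (y = 7 + 2874 = 2881)
(49*37)/y - 2111/(-1418) = (49*37)/2881 - 2111/(-1418) = 1813*(1/2881) - 2111*(-1/1418) = 1813/2881 + 2111/1418 = 8652625/4085258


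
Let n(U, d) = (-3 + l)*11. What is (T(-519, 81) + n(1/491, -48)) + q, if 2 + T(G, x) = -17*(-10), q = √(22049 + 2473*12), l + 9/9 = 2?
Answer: 146 + 5*√2069 ≈ 373.43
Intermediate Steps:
l = 1 (l = -1 + 2 = 1)
n(U, d) = -22 (n(U, d) = (-3 + 1)*11 = -2*11 = -22)
q = 5*√2069 (q = √(22049 + 29676) = √51725 = 5*√2069 ≈ 227.43)
T(G, x) = 168 (T(G, x) = -2 - 17*(-10) = -2 + 170 = 168)
(T(-519, 81) + n(1/491, -48)) + q = (168 - 22) + 5*√2069 = 146 + 5*√2069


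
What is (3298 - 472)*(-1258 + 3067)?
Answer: 5112234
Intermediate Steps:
(3298 - 472)*(-1258 + 3067) = 2826*1809 = 5112234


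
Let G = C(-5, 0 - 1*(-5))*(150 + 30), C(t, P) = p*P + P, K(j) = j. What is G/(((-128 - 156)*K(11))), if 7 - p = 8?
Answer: 0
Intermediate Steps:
p = -1 (p = 7 - 1*8 = 7 - 8 = -1)
C(t, P) = 0 (C(t, P) = -P + P = 0)
G = 0 (G = 0*(150 + 30) = 0*180 = 0)
G/(((-128 - 156)*K(11))) = 0/(((-128 - 156)*11)) = 0/((-284*11)) = 0/(-3124) = 0*(-1/3124) = 0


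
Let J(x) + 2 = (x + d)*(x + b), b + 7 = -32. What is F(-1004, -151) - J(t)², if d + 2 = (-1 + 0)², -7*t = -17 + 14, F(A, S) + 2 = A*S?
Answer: 363032078/2401 ≈ 1.5120e+5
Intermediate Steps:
F(A, S) = -2 + A*S
b = -39 (b = -7 - 32 = -39)
t = 3/7 (t = -(-17 + 14)/7 = -⅐*(-3) = 3/7 ≈ 0.42857)
d = -1 (d = -2 + (-1 + 0)² = -2 + (-1)² = -2 + 1 = -1)
J(x) = -2 + (-1 + x)*(-39 + x) (J(x) = -2 + (x - 1)*(x - 39) = -2 + (-1 + x)*(-39 + x))
F(-1004, -151) - J(t)² = (-2 - 1004*(-151)) - (37 + (3/7)² - 40*3/7)² = (-2 + 151604) - (37 + 9/49 - 120/7)² = 151602 - (982/49)² = 151602 - 1*964324/2401 = 151602 - 964324/2401 = 363032078/2401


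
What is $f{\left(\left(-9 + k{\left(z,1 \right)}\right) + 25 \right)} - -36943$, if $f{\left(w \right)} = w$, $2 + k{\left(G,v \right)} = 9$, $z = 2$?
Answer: $36966$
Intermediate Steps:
$k{\left(G,v \right)} = 7$ ($k{\left(G,v \right)} = -2 + 9 = 7$)
$f{\left(\left(-9 + k{\left(z,1 \right)}\right) + 25 \right)} - -36943 = \left(\left(-9 + 7\right) + 25\right) - -36943 = \left(-2 + 25\right) + 36943 = 23 + 36943 = 36966$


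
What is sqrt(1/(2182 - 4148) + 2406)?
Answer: sqrt(9299563370)/1966 ≈ 49.051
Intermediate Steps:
sqrt(1/(2182 - 4148) + 2406) = sqrt(1/(-1966) + 2406) = sqrt(-1/1966 + 2406) = sqrt(4730195/1966) = sqrt(9299563370)/1966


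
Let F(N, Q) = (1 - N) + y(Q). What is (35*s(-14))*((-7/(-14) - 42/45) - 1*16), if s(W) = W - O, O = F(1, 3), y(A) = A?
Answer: 58667/6 ≈ 9777.8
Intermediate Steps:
F(N, Q) = 1 + Q - N (F(N, Q) = (1 - N) + Q = 1 + Q - N)
O = 3 (O = 1 + 3 - 1*1 = 1 + 3 - 1 = 3)
s(W) = -3 + W (s(W) = W - 1*3 = W - 3 = -3 + W)
(35*s(-14))*((-7/(-14) - 42/45) - 1*16) = (35*(-3 - 14))*((-7/(-14) - 42/45) - 1*16) = (35*(-17))*((-7*(-1/14) - 42*1/45) - 16) = -595*((½ - 14/15) - 16) = -595*(-13/30 - 16) = -595*(-493/30) = 58667/6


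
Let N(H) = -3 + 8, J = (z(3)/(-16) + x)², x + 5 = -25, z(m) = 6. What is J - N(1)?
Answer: 58729/64 ≈ 917.64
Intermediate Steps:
x = -30 (x = -5 - 25 = -30)
J = 59049/64 (J = (6/(-16) - 30)² = (6*(-1/16) - 30)² = (-3/8 - 30)² = (-243/8)² = 59049/64 ≈ 922.64)
N(H) = 5
J - N(1) = 59049/64 - 1*5 = 59049/64 - 5 = 58729/64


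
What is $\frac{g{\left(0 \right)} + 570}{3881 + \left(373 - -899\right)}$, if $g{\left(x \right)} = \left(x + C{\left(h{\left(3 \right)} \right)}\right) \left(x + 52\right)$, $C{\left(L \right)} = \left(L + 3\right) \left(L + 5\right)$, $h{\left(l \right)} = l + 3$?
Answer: $\frac{5718}{5153} \approx 1.1096$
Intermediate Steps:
$h{\left(l \right)} = 3 + l$
$C{\left(L \right)} = \left(3 + L\right) \left(5 + L\right)$
$g{\left(x \right)} = \left(52 + x\right) \left(99 + x\right)$ ($g{\left(x \right)} = \left(x + \left(15 + \left(3 + 3\right)^{2} + 8 \left(3 + 3\right)\right)\right) \left(x + 52\right) = \left(x + \left(15 + 6^{2} + 8 \cdot 6\right)\right) \left(52 + x\right) = \left(x + \left(15 + 36 + 48\right)\right) \left(52 + x\right) = \left(x + 99\right) \left(52 + x\right) = \left(99 + x\right) \left(52 + x\right) = \left(52 + x\right) \left(99 + x\right)$)
$\frac{g{\left(0 \right)} + 570}{3881 + \left(373 - -899\right)} = \frac{\left(5148 + 0^{2} + 151 \cdot 0\right) + 570}{3881 + \left(373 - -899\right)} = \frac{\left(5148 + 0 + 0\right) + 570}{3881 + \left(373 + 899\right)} = \frac{5148 + 570}{3881 + 1272} = \frac{5718}{5153}$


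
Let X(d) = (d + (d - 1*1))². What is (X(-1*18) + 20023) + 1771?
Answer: 23163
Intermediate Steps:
X(d) = (-1 + 2*d)² (X(d) = (d + (d - 1))² = (d + (-1 + d))² = (-1 + 2*d)²)
(X(-1*18) + 20023) + 1771 = ((-1 + 2*(-1*18))² + 20023) + 1771 = ((-1 + 2*(-18))² + 20023) + 1771 = ((-1 - 36)² + 20023) + 1771 = ((-37)² + 20023) + 1771 = (1369 + 20023) + 1771 = 21392 + 1771 = 23163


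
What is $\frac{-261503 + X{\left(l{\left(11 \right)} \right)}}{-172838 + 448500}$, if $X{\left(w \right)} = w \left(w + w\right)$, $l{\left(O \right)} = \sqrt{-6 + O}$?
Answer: $- \frac{261493}{275662} \approx -0.9486$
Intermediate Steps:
$X{\left(w \right)} = 2 w^{2}$ ($X{\left(w \right)} = w 2 w = 2 w^{2}$)
$\frac{-261503 + X{\left(l{\left(11 \right)} \right)}}{-172838 + 448500} = \frac{-261503 + 2 \left(\sqrt{-6 + 11}\right)^{2}}{-172838 + 448500} = \frac{-261503 + 2 \left(\sqrt{5}\right)^{2}}{275662} = \left(-261503 + 2 \cdot 5\right) \frac{1}{275662} = \left(-261503 + 10\right) \frac{1}{275662} = \left(-261493\right) \frac{1}{275662} = - \frac{261493}{275662}$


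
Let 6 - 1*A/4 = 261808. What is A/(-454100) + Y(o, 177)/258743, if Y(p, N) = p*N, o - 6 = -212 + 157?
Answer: 66754832561/29373799075 ≈ 2.2726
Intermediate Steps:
o = -49 (o = 6 + (-212 + 157) = 6 - 55 = -49)
A = -1047208 (A = 24 - 4*261808 = 24 - 1047232 = -1047208)
Y(p, N) = N*p
A/(-454100) + Y(o, 177)/258743 = -1047208/(-454100) + (177*(-49))/258743 = -1047208*(-1/454100) - 8673*1/258743 = 261802/113525 - 8673/258743 = 66754832561/29373799075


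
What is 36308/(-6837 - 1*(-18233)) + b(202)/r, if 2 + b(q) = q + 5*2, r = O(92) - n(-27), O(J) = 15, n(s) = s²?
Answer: 140064/48433 ≈ 2.8919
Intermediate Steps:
r = -714 (r = 15 - 1*(-27)² = 15 - 1*729 = 15 - 729 = -714)
b(q) = 8 + q (b(q) = -2 + (q + 5*2) = -2 + (q + 10) = -2 + (10 + q) = 8 + q)
36308/(-6837 - 1*(-18233)) + b(202)/r = 36308/(-6837 - 1*(-18233)) + (8 + 202)/(-714) = 36308/(-6837 + 18233) + 210*(-1/714) = 36308/11396 - 5/17 = 36308*(1/11396) - 5/17 = 9077/2849 - 5/17 = 140064/48433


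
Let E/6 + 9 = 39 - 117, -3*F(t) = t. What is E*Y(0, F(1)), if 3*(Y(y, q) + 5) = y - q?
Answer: 2552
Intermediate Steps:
F(t) = -t/3
Y(y, q) = -5 - q/3 + y/3 (Y(y, q) = -5 + (y - q)/3 = -5 + (-q/3 + y/3) = -5 - q/3 + y/3)
E = -522 (E = -54 + 6*(39 - 117) = -54 + 6*(-78) = -54 - 468 = -522)
E*Y(0, F(1)) = -522*(-5 - (-1)/9 + (⅓)*0) = -522*(-5 - ⅓*(-⅓) + 0) = -522*(-5 + ⅑ + 0) = -522*(-44/9) = 2552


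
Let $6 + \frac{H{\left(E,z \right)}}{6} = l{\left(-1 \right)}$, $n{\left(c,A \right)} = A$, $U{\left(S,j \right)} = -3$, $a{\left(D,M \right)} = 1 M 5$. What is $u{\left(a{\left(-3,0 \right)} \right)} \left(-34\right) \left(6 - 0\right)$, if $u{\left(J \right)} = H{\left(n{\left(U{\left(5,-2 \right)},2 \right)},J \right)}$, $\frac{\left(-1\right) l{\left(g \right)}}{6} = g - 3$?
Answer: $-22032$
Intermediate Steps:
$a{\left(D,M \right)} = 5 M$ ($a{\left(D,M \right)} = M 5 = 5 M$)
$l{\left(g \right)} = 18 - 6 g$ ($l{\left(g \right)} = - 6 \left(g - 3\right) = - 6 \left(-3 + g\right) = 18 - 6 g$)
$H{\left(E,z \right)} = 108$ ($H{\left(E,z \right)} = -36 + 6 \left(18 - -6\right) = -36 + 6 \left(18 + 6\right) = -36 + 6 \cdot 24 = -36 + 144 = 108$)
$u{\left(J \right)} = 108$
$u{\left(a{\left(-3,0 \right)} \right)} \left(-34\right) \left(6 - 0\right) = 108 \left(-34\right) \left(6 - 0\right) = - 3672 \left(6 + 0\right) = \left(-3672\right) 6 = -22032$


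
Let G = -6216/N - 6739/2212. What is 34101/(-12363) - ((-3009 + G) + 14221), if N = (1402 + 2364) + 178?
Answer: -50378534004633/4494016436 ≈ -11210.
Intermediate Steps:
N = 3944 (N = 3766 + 178 = 3944)
G = -5041051/1090516 (G = -6216/3944 - 6739/2212 = -6216*1/3944 - 6739*1/2212 = -777/493 - 6739/2212 = -5041051/1090516 ≈ -4.6226)
34101/(-12363) - ((-3009 + G) + 14221) = 34101/(-12363) - ((-3009 - 5041051/1090516) + 14221) = 34101*(-1/12363) - (-3286403695/1090516 + 14221) = -11367/4121 - 1*12221824341/1090516 = -11367/4121 - 12221824341/1090516 = -50378534004633/4494016436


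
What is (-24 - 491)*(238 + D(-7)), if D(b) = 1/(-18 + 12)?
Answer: -734905/6 ≈ -1.2248e+5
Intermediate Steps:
D(b) = -⅙ (D(b) = 1/(-6) = -⅙)
(-24 - 491)*(238 + D(-7)) = (-24 - 491)*(238 - ⅙) = -515*1427/6 = -734905/6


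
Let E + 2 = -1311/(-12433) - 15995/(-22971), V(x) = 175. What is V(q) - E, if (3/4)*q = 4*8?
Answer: 50321943595/285598443 ≈ 176.20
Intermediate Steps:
q = 128/3 (q = 4*(4*8)/3 = (4/3)*32 = 128/3 ≈ 42.667)
E = -342216070/285598443 (E = -2 + (-1311/(-12433) - 15995/(-22971)) = -2 + (-1311*(-1/12433) - 15995*(-1/22971)) = -2 + (1311/12433 + 15995/22971) = -2 + 228980816/285598443 = -342216070/285598443 ≈ -1.1982)
V(q) - E = 175 - 1*(-342216070/285598443) = 175 + 342216070/285598443 = 50321943595/285598443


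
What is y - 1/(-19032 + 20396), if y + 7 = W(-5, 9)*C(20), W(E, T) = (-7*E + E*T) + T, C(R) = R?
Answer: -36829/1364 ≈ -27.001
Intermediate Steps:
W(E, T) = T - 7*E + E*T
y = -27 (y = -7 + (9 - 7*(-5) - 5*9)*20 = -7 + (9 + 35 - 45)*20 = -7 - 1*20 = -7 - 20 = -27)
y - 1/(-19032 + 20396) = -27 - 1/(-19032 + 20396) = -27 - 1/1364 = -36829/1364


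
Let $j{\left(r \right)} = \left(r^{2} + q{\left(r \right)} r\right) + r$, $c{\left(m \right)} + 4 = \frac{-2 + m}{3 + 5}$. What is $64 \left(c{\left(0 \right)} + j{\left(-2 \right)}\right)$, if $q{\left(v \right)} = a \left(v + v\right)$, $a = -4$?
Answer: $-2192$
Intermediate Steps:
$q{\left(v \right)} = - 8 v$ ($q{\left(v \right)} = - 4 \left(v + v\right) = - 4 \cdot 2 v = - 8 v$)
$c{\left(m \right)} = - \frac{17}{4} + \frac{m}{8}$ ($c{\left(m \right)} = -4 + \frac{-2 + m}{3 + 5} = -4 + \frac{-2 + m}{8} = -4 + \left(-2 + m\right) \frac{1}{8} = -4 + \left(- \frac{1}{4} + \frac{m}{8}\right) = - \frac{17}{4} + \frac{m}{8}$)
$j{\left(r \right)} = r - 7 r^{2}$ ($j{\left(r \right)} = \left(r^{2} + - 8 r r\right) + r = \left(r^{2} - 8 r^{2}\right) + r = - 7 r^{2} + r = r - 7 r^{2}$)
$64 \left(c{\left(0 \right)} + j{\left(-2 \right)}\right) = 64 \left(\left(- \frac{17}{4} + \frac{1}{8} \cdot 0\right) - 2 \left(1 - -14\right)\right) = 64 \left(\left(- \frac{17}{4} + 0\right) - 2 \left(1 + 14\right)\right) = 64 \left(- \frac{17}{4} - 30\right) = 64 \left(- \frac{137}{4}\right) = -2192$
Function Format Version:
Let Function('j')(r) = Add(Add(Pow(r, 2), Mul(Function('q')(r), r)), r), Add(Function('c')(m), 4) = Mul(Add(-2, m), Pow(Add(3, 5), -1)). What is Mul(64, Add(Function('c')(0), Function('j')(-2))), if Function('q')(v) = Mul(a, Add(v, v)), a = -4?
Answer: -2192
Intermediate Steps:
Function('q')(v) = Mul(-8, v) (Function('q')(v) = Mul(-4, Add(v, v)) = Mul(-4, Mul(2, v)) = Mul(-8, v))
Function('c')(m) = Add(Rational(-17, 4), Mul(Rational(1, 8), m)) (Function('c')(m) = Add(-4, Mul(Add(-2, m), Pow(Add(3, 5), -1))) = Add(-4, Mul(Add(-2, m), Pow(8, -1))) = Add(-4, Mul(Add(-2, m), Rational(1, 8))) = Add(-4, Add(Rational(-1, 4), Mul(Rational(1, 8), m))) = Add(Rational(-17, 4), Mul(Rational(1, 8), m)))
Function('j')(r) = Add(r, Mul(-7, Pow(r, 2))) (Function('j')(r) = Add(Add(Pow(r, 2), Mul(Mul(-8, r), r)), r) = Add(Add(Pow(r, 2), Mul(-8, Pow(r, 2))), r) = Add(Mul(-7, Pow(r, 2)), r) = Add(r, Mul(-7, Pow(r, 2))))
Mul(64, Add(Function('c')(0), Function('j')(-2))) = Mul(64, Add(Add(Rational(-17, 4), Mul(Rational(1, 8), 0)), Mul(-2, Add(1, Mul(-7, -2))))) = Mul(64, Add(Add(Rational(-17, 4), 0), Mul(-2, Add(1, 14)))) = Mul(64, Add(Rational(-17, 4), Mul(-2, 15))) = Mul(64, Add(Rational(-17, 4), -30)) = Mul(64, Rational(-137, 4)) = -2192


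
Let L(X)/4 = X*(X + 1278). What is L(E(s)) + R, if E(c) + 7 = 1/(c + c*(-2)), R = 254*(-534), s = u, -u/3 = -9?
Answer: -124958804/729 ≈ -1.7141e+5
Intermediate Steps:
u = 27 (u = -3*(-9) = 27)
s = 27
R = -135636
E(c) = -7 - 1/c (E(c) = -7 + 1/(c + c*(-2)) = -7 + 1/(c - 2*c) = -7 + 1/(-c) = -7 - 1/c)
L(X) = 4*X*(1278 + X) (L(X) = 4*(X*(X + 1278)) = 4*(X*(1278 + X)) = 4*X*(1278 + X))
L(E(s)) + R = 4*(-7 - 1/27)*(1278 + (-7 - 1/27)) - 135636 = 4*(-190/27)*(1278 - 190/27) - 135636 = 4*(-190/27)*(34316/27) - 135636 = -26080160/729 - 135636 = -124958804/729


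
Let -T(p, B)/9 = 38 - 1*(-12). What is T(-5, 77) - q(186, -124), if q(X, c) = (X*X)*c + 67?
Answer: 4289387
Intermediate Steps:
T(p, B) = -450 (T(p, B) = -9*(38 - 1*(-12)) = -9*(38 + 12) = -9*50 = -450)
q(X, c) = 67 + c*X**2 (q(X, c) = X**2*c + 67 = c*X**2 + 67 = 67 + c*X**2)
T(-5, 77) - q(186, -124) = -450 - (67 - 124*186**2) = -450 - (67 - 124*34596) = -450 - (67 - 4289904) = -450 - 1*(-4289837) = -450 + 4289837 = 4289387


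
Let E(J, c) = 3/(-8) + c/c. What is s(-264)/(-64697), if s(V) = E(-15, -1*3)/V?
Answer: 5/136640064 ≈ 3.6592e-8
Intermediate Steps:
E(J, c) = 5/8 (E(J, c) = 3*(-⅛) + 1 = -3/8 + 1 = 5/8)
s(V) = 5/(8*V)
s(-264)/(-64697) = ((5/8)/(-264))/(-64697) = ((5/8)*(-1/264))*(-1/64697) = -5/2112*(-1/64697) = 5/136640064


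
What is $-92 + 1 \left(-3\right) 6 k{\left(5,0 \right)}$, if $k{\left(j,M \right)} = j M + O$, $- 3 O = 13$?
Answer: $-14$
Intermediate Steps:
$O = - \frac{13}{3}$ ($O = \left(- \frac{1}{3}\right) 13 = - \frac{13}{3} \approx -4.3333$)
$k{\left(j,M \right)} = - \frac{13}{3} + M j$ ($k{\left(j,M \right)} = j M - \frac{13}{3} = M j - \frac{13}{3} = - \frac{13}{3} + M j$)
$-92 + 1 \left(-3\right) 6 k{\left(5,0 \right)} = -92 + 1 \left(-3\right) 6 \left(- \frac{13}{3} + 0 \cdot 5\right) = -92 + \left(-3\right) 6 \left(- \frac{13}{3} + 0\right) = -92 - -78 = -92 + 78 = -14$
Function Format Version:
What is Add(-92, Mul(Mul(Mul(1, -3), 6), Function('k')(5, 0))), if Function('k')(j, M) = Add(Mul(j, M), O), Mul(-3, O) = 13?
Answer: -14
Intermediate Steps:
O = Rational(-13, 3) (O = Mul(Rational(-1, 3), 13) = Rational(-13, 3) ≈ -4.3333)
Function('k')(j, M) = Add(Rational(-13, 3), Mul(M, j)) (Function('k')(j, M) = Add(Mul(j, M), Rational(-13, 3)) = Add(Mul(M, j), Rational(-13, 3)) = Add(Rational(-13, 3), Mul(M, j)))
Add(-92, Mul(Mul(Mul(1, -3), 6), Function('k')(5, 0))) = Add(-92, Mul(Mul(Mul(1, -3), 6), Add(Rational(-13, 3), Mul(0, 5)))) = Add(-92, Mul(Mul(-3, 6), Add(Rational(-13, 3), 0))) = Add(-92, Mul(-18, Rational(-13, 3))) = Add(-92, 78) = -14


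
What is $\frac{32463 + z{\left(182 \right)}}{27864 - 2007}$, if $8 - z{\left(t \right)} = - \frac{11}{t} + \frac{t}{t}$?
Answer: $\frac{5909551}{4705974} \approx 1.2558$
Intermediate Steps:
$z{\left(t \right)} = 7 + \frac{11}{t}$ ($z{\left(t \right)} = 8 - \left(- \frac{11}{t} + \frac{t}{t}\right) = 8 - \left(- \frac{11}{t} + 1\right) = 8 - \left(1 - \frac{11}{t}\right) = 7 + \frac{11}{t}$)
$\frac{32463 + z{\left(182 \right)}}{27864 - 2007} = \frac{32463 + \left(7 + \frac{11}{182}\right)}{27864 - 2007} = \frac{32463 + \left(7 + 11 \cdot \frac{1}{182}\right)}{25857} = \left(32463 + \left(7 + \frac{11}{182}\right)\right) \frac{1}{25857} = \left(32463 + \frac{1285}{182}\right) \frac{1}{25857} = \frac{5909551}{182} \cdot \frac{1}{25857} = \frac{5909551}{4705974}$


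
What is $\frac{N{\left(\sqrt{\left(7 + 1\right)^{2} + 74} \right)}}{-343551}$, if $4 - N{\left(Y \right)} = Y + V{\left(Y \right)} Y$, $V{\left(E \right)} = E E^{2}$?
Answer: $\frac{19040}{343551} + \frac{\sqrt{138}}{343551} \approx 0.055455$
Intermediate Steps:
$V{\left(E \right)} = E^{3}$
$N{\left(Y \right)} = 4 - Y - Y^{4}$ ($N{\left(Y \right)} = 4 - \left(Y + Y^{3} Y\right) = 4 - \left(Y + Y^{4}\right) = 4 - Y - Y^{4}$)
$\frac{N{\left(\sqrt{\left(7 + 1\right)^{2} + 74} \right)}}{-343551} = \frac{4 - \sqrt{\left(7 + 1\right)^{2} + 74} - \left(\sqrt{\left(7 + 1\right)^{2} + 74}\right)^{4}}{-343551} = \left(4 - \sqrt{8^{2} + 74} - \left(\sqrt{8^{2} + 74}\right)^{4}\right) \left(- \frac{1}{343551}\right) = \left(4 - \sqrt{64 + 74} - \left(\sqrt{64 + 74}\right)^{4}\right) \left(- \frac{1}{343551}\right) = \left(4 - \sqrt{138} - \left(\sqrt{138}\right)^{4}\right) \left(- \frac{1}{343551}\right) = \left(4 - \sqrt{138} - 19044\right) \left(- \frac{1}{343551}\right) = \left(-19040 - \sqrt{138}\right) \left(- \frac{1}{343551}\right) = \frac{19040}{343551} + \frac{\sqrt{138}}{343551}$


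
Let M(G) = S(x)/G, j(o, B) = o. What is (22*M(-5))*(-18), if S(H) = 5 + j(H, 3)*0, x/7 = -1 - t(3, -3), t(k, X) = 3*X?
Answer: 396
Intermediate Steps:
x = 56 (x = 7*(-1 - 3*(-3)) = 7*(-1 - 1*(-9)) = 7*(-1 + 9) = 7*8 = 56)
S(H) = 5 (S(H) = 5 + H*0 = 5 + 0 = 5)
M(G) = 5/G
(22*M(-5))*(-18) = (22*(5/(-5)))*(-18) = (22*(5*(-⅕)))*(-18) = (22*(-1))*(-18) = -22*(-18) = 396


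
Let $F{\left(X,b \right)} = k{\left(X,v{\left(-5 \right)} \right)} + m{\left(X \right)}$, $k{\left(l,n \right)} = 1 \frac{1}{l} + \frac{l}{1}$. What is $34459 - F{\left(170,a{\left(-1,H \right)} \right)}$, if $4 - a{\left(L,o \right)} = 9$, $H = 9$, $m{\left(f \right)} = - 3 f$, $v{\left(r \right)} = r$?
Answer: $\frac{5915829}{170} \approx 34799.0$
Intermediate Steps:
$k{\left(l,n \right)} = l + \frac{1}{l}$ ($k{\left(l,n \right)} = \frac{1}{l} + l 1 = \frac{1}{l} + l = l + \frac{1}{l}$)
$a{\left(L,o \right)} = -5$ ($a{\left(L,o \right)} = 4 - 9 = -5$)
$F{\left(X,b \right)} = \frac{1}{X} - 2 X$ ($F{\left(X,b \right)} = \left(X + \frac{1}{X}\right) - 3 X = \frac{1}{X} - 2 X$)
$34459 - F{\left(170,a{\left(-1,H \right)} \right)} = 34459 - \left(\frac{1}{170} - 340\right) = 34459 - - \frac{57799}{170} = 34459 + \frac{57799}{170} = \frac{5915829}{170}$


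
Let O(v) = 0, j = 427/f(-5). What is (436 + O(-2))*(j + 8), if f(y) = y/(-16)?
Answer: 2996192/5 ≈ 5.9924e+5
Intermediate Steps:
f(y) = -y/16 (f(y) = y*(-1/16) = -y/16)
j = 6832/5 (j = 427/((-1/16*(-5))) = 427/(5/16) = 427*(16/5) = 6832/5 ≈ 1366.4)
(436 + O(-2))*(j + 8) = (436 + 0)*(6832/5 + 8) = 436*(6872/5) = 2996192/5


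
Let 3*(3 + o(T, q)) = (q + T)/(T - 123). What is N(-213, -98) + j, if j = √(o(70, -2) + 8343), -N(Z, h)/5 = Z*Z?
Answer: -226845 + 2*√52708182/159 ≈ -2.2675e+5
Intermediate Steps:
o(T, q) = -3 + (T + q)/(3*(-123 + T)) (o(T, q) = -3 + ((q + T)/(T - 123))/3 = -3 + ((T + q)/(-123 + T))/3 = -3 + (T + q)/(3*(-123 + T)))
N(Z, h) = -5*Z² (N(Z, h) = -5*Z*Z = -5*Z²)
j = 2*√52708182/159 (j = √((1107 - 2 - 8*70)/(3*(-123 + 70)) + 8343) = √((⅓)*(1107 - 2 - 560)/(-53) + 8343) = √((⅓)*(-1/53)*545 + 8343) = √(-545/159 + 8343) = √(1325992/159) = 2*√52708182/159 ≈ 91.321)
N(-213, -98) + j = -5*(-213)² + 2*√52708182/159 = -5*45369 + 2*√52708182/159 = -226845 + 2*√52708182/159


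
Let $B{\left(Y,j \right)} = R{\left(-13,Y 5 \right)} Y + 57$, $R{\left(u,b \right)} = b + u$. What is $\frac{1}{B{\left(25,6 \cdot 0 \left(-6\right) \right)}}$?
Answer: $\frac{1}{2857} \approx 0.00035002$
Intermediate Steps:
$B{\left(Y,j \right)} = 57 + Y \left(-13 + 5 Y\right)$ ($B{\left(Y,j \right)} = \left(Y 5 - 13\right) Y + 57 = \left(5 Y - 13\right) Y + 57 = \left(-13 + 5 Y\right) Y + 57 = Y \left(-13 + 5 Y\right) + 57 = 57 + Y \left(-13 + 5 Y\right)$)
$\frac{1}{B{\left(25,6 \cdot 0 \left(-6\right) \right)}} = \frac{1}{57 + 25 \left(-13 + 5 \cdot 25\right)} = \frac{1}{57 + 25 \left(-13 + 125\right)} = \frac{1}{57 + 25 \cdot 112} = \frac{1}{57 + 2800} = \frac{1}{2857}$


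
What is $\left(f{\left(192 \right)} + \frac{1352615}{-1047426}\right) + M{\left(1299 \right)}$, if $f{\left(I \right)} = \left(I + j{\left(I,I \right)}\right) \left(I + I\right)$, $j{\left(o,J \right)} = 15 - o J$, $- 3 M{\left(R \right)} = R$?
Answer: $- \frac{14744324922761}{1047426} \approx -1.4077 \cdot 10^{7}$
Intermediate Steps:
$M{\left(R \right)} = - \frac{R}{3}$
$j{\left(o,J \right)} = 15 - J o$
$f{\left(I \right)} = 2 I \left(15 + I - I^{2}\right)$ ($f{\left(I \right)} = \left(I - \left(-15 + I I\right)\right) \left(I + I\right) = \left(I - \left(-15 + I^{2}\right)\right) 2 I = \left(15 + I - I^{2}\right) 2 I = 2 I \left(15 + I - I^{2}\right)$)
$\left(f{\left(192 \right)} + \frac{1352615}{-1047426}\right) + M{\left(1299 \right)} = \left(2 \cdot 192 \left(15 + 192 - 192^{2}\right) + \frac{1352615}{-1047426}\right) - 433 = \left(2 \cdot 192 \left(15 + 192 - 36864\right) + 1352615 \left(- \frac{1}{1047426}\right)\right) - 433 = \left(2 \cdot 192 \left(15 + 192 - 36864\right) - \frac{1352615}{1047426}\right) - 433 = \left(2 \cdot 192 \left(-36657\right) - \frac{1352615}{1047426}\right) - 433 = \left(-14076288 - \frac{1352615}{1047426}\right) - 433 = - \frac{14743871387303}{1047426} - 433 = - \frac{14744324922761}{1047426}$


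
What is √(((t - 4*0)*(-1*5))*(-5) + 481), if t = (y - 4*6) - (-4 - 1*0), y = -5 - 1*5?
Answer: I*√269 ≈ 16.401*I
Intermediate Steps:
y = -10 (y = -5 - 5 = -10)
t = -30 (t = (-10 - 4*6) - (-4 - 1*0) = (-10 - 24) - (-4 + 0) = -34 - 1*(-4) = -34 + 4 = -30)
√(((t - 4*0)*(-1*5))*(-5) + 481) = √(((-30 - 4*0)*(-1*5))*(-5) + 481) = √(((-30 + 0)*(-5))*(-5) + 481) = √(-30*(-5)*(-5) + 481) = √(150*(-5) + 481) = √(-750 + 481) = √(-269) = I*√269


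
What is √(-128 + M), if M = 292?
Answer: 2*√41 ≈ 12.806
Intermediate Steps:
√(-128 + M) = √(-128 + 292) = √164 = 2*√41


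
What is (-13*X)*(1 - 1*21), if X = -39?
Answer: -10140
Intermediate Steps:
(-13*X)*(1 - 1*21) = (-13*(-39))*(1 - 1*21) = 507*(1 - 21) = 507*(-20) = -10140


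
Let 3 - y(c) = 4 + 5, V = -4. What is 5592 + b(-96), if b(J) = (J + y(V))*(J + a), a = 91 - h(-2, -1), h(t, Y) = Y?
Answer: 6000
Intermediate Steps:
y(c) = -6 (y(c) = 3 - (4 + 5) = 3 - 1*9 = 3 - 9 = -6)
a = 92 (a = 91 - 1*(-1) = 91 + 1 = 92)
b(J) = (-6 + J)*(92 + J) (b(J) = (J - 6)*(J + 92) = (-6 + J)*(92 + J))
5592 + b(-96) = 5592 + (-552 + (-96)² + 86*(-96)) = 5592 + (-552 + 9216 - 8256) = 5592 + 408 = 6000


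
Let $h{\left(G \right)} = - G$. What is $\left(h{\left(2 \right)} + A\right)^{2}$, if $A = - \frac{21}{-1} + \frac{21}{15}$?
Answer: $\frac{10404}{25} \approx 416.16$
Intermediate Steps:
$A = \frac{112}{5}$ ($A = \left(-21\right) \left(-1\right) + 21 \cdot \frac{1}{15} = 21 + \frac{7}{5} = \frac{112}{5} \approx 22.4$)
$\left(h{\left(2 \right)} + A\right)^{2} = \left(\left(-1\right) 2 + \frac{112}{5}\right)^{2} = \left(-2 + \frac{112}{5}\right)^{2} = \left(\frac{102}{5}\right)^{2} = \frac{10404}{25}$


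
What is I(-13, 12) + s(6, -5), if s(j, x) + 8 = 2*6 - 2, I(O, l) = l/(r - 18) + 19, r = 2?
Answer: 81/4 ≈ 20.250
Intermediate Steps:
I(O, l) = 19 - l/16 (I(O, l) = l/(2 - 18) + 19 = l/(-16) + 19 = -l/16 + 19 = 19 - l/16)
s(j, x) = 2 (s(j, x) = -8 + (2*6 - 2) = -8 + (12 - 2) = -8 + 10 = 2)
I(-13, 12) + s(6, -5) = (19 - 1/16*12) + 2 = (19 - ¾) + 2 = 73/4 + 2 = 81/4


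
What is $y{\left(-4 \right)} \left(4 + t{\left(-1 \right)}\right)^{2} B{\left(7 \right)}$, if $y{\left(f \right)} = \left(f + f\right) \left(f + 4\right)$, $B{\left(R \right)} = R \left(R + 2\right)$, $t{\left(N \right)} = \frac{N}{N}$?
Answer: $0$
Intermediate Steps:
$t{\left(N \right)} = 1$
$B{\left(R \right)} = R \left(2 + R\right)$
$y{\left(f \right)} = 2 f \left(4 + f\right)$
$y{\left(-4 \right)} \left(4 + t{\left(-1 \right)}\right)^{2} B{\left(7 \right)} = 2 \left(-4\right) \left(4 - 4\right) \left(4 + 1\right)^{2} \cdot 7 \left(2 + 7\right) = 2 \left(-4\right) 0 \cdot 5^{2} \cdot 7 \cdot 9 = 0 \cdot 25 \cdot 63 = 0 \cdot 63 = 0$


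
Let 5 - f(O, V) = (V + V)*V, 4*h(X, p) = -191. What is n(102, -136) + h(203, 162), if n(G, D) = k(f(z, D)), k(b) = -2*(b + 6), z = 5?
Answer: 295657/4 ≈ 73914.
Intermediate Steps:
h(X, p) = -191/4 (h(X, p) = (¼)*(-191) = -191/4)
f(O, V) = 5 - 2*V² (f(O, V) = 5 - (V + V)*V = 5 - 2*V*V = 5 - 2*V²)
k(b) = -12 - 2*b (k(b) = -2*(6 + b) = -12 - 2*b)
n(G, D) = -22 + 4*D² (n(G, D) = -12 - 2*(5 - 2*D²) = -12 + (-10 + 4*D²) = -22 + 4*D²)
n(102, -136) + h(203, 162) = (-22 + 4*(-136)²) - 191/4 = (-22 + 4*18496) - 191/4 = (-22 + 73984) - 191/4 = 73962 - 191/4 = 295657/4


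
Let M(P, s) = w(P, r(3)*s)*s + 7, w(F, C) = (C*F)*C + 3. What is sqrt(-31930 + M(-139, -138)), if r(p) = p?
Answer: 3*sqrt(365298415) ≈ 57338.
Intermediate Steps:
w(F, C) = 3 + F*C**2 (w(F, C) = F*C**2 + 3 = 3 + F*C**2)
M(P, s) = 7 + s*(3 + 9*P*s**2) (M(P, s) = (3 + P*(3*s)**2)*s + 7 = (3 + P*(9*s**2))*s + 7 = (3 + 9*P*s**2)*s + 7 = s*(3 + 9*P*s**2) + 7 = 7 + s*(3 + 9*P*s**2))
sqrt(-31930 + M(-139, -138)) = sqrt(-31930 + (7 + 3*(-138) + 9*(-139)*(-138)**3)) = sqrt(-31930 + (7 - 414 + 9*(-139)*(-2628072))) = sqrt(-31930 + (7 - 414 + 3287718072)) = sqrt(-31930 + 3287717665) = sqrt(3287685735) = 3*sqrt(365298415)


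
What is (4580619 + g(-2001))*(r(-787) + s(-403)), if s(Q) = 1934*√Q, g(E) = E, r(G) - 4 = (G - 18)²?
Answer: 2967077243922 + 8855047212*I*√403 ≈ 2.9671e+12 + 1.7776e+11*I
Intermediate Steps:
r(G) = 4 + (-18 + G)² (r(G) = 4 + (G - 18)² = 4 + (-18 + G)²)
(4580619 + g(-2001))*(r(-787) + s(-403)) = (4580619 - 2001)*((4 + (-18 - 787)²) + 1934*√(-403)) = 4578618*((4 + (-805)²) + 1934*(I*√403)) = 4578618*((4 + 648025) + 1934*I*√403) = 4578618*(648029 + 1934*I*√403) = 2967077243922 + 8855047212*I*√403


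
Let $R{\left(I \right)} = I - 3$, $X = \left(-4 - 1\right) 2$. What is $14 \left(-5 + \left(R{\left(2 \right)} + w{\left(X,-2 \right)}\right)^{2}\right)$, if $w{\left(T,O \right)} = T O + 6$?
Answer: $8680$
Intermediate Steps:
$X = -10$ ($X = \left(-5\right) 2 = -10$)
$R{\left(I \right)} = -3 + I$ ($R{\left(I \right)} = I - 3 = -3 + I$)
$w{\left(T,O \right)} = 6 + O T$ ($w{\left(T,O \right)} = O T + 6 = 6 + O T$)
$14 \left(-5 + \left(R{\left(2 \right)} + w{\left(X,-2 \right)}\right)^{2}\right) = 14 \left(-5 + \left(\left(-3 + 2\right) + \left(6 - -20\right)\right)^{2}\right) = 14 \left(-5 + \left(-1 + \left(6 + 20\right)\right)^{2}\right) = 14 \left(-5 + \left(-1 + 26\right)^{2}\right) = 14 \left(-5 + 25^{2}\right) = 14 \left(-5 + 625\right) = 14 \cdot 620 = 8680$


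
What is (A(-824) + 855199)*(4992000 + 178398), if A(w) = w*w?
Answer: 7932295351650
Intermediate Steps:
A(w) = w²
(A(-824) + 855199)*(4992000 + 178398) = ((-824)² + 855199)*(4992000 + 178398) = (678976 + 855199)*5170398 = 1534175*5170398 = 7932295351650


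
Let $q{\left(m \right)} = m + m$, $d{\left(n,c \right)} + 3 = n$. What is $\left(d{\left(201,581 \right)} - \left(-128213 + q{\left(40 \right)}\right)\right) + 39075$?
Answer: $167406$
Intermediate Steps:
$d{\left(n,c \right)} = -3 + n$
$q{\left(m \right)} = 2 m$
$\left(d{\left(201,581 \right)} - \left(-128213 + q{\left(40 \right)}\right)\right) + 39075 = \left(\left(-3 + 201\right) + \left(128213 - 2 \cdot 40\right)\right) + 39075 = \left(198 + \left(128213 - 80\right)\right) + 39075 = \left(198 + 128133\right) + 39075 = 128331 + 39075 = 167406$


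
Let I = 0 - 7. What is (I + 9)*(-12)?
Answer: -24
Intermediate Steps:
I = -7
(I + 9)*(-12) = (-7 + 9)*(-12) = 2*(-12) = -24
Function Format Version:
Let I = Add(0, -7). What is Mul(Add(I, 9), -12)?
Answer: -24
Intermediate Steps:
I = -7
Mul(Add(I, 9), -12) = Mul(Add(-7, 9), -12) = Mul(2, -12) = -24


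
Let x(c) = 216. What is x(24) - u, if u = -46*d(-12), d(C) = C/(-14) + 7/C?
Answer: 9601/42 ≈ 228.60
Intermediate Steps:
d(C) = 7/C - C/14 (d(C) = C*(-1/14) + 7/C = -C/14 + 7/C = 7/C - C/14)
u = -529/42 (u = -46*(7/(-12) - 1/14*(-12)) = -46*(7*(-1/12) + 6/7) = -46*(-7/12 + 6/7) = -46*23/84 = -529/42 ≈ -12.595)
x(24) - u = 216 - 1*(-529/42) = 216 + 529/42 = 9601/42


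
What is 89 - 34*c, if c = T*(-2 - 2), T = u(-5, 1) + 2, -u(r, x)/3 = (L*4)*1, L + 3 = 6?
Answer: -4535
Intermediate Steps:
L = 3 (L = -3 + 6 = 3)
u(r, x) = -36 (u(r, x) = -3*3*4 = -36)
T = -34 (T = -36 + 2 = -34)
c = 136 (c = -34*(-2 - 2) = -34*(-4) = 136)
89 - 34*c = 89 - 34*136 = 89 - 4624 = -4535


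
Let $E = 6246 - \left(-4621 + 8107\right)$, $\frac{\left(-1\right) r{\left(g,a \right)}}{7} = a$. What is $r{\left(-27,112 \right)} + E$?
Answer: $1976$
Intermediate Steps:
$r{\left(g,a \right)} = - 7 a$
$E = 2760$ ($E = 6246 - 3486 = 2760$)
$r{\left(-27,112 \right)} + E = \left(-7\right) 112 + 2760 = -784 + 2760 = 1976$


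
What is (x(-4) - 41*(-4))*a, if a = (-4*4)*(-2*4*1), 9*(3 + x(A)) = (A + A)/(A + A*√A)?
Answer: 927616/45 - 512*I/45 ≈ 20614.0 - 11.378*I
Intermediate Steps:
x(A) = -3 + 2*A/(9*(A + A^(3/2))) (x(A) = -3 + ((A + A)/(A + A*√A))/9 = -3 + ((2*A)/(A + A^(3/2)))/9 = -3 + (2*A/(A + A^(3/2)))/9 = -3 + 2*A/(9*(A + A^(3/2))))
a = 128 (a = -(-128) = -16*(-8) = 128)
(x(-4) - 41*(-4))*a = ((-(-24)*I - 25/9*(-4))/(-4 + (-4)^(3/2)) - 41*(-4))*128 = ((-(-24)*I + 100/9)/(-4 - 8*I) + 164)*128 = (((-4 + 8*I)/80)*(24*I + 100/9) + 164)*128 = (((-4 + 8*I)/80)*(100/9 + 24*I) + 164)*128 = ((-4 + 8*I)*(100/9 + 24*I)/80 + 164)*128 = (164 + (-4 + 8*I)*(100/9 + 24*I)/80)*128 = 20992 + 8*(-4 + 8*I)*(100/9 + 24*I)/5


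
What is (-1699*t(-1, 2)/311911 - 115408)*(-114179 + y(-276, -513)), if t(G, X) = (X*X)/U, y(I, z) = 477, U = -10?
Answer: 20464668119015484/1559555 ≈ 1.3122e+10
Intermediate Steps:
t(G, X) = -X²/10 (t(G, X) = (X*X)/(-10) = X²*(-⅒) = -X²/10)
(-1699*t(-1, 2)/311911 - 115408)*(-114179 + y(-276, -513)) = (-(-1699)*2²/10/311911 - 115408)*(-114179 + 477) = (-(-1699)*4/10*(1/311911) - 115408)*(-113702) = (-1699*(-⅖)*(1/311911) - 115408)*(-113702) = ((3398/5)*(1/311911) - 115408)*(-113702) = (3398/1559555 - 115408)*(-113702) = -179985120042/1559555*(-113702) = 20464668119015484/1559555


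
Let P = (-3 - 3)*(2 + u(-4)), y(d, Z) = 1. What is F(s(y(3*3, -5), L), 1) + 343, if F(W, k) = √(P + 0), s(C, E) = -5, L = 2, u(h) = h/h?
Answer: 343 + 3*I*√2 ≈ 343.0 + 4.2426*I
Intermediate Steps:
u(h) = 1
P = -18 (P = (-3 - 3)*(2 + 1) = -6*3 = -18)
F(W, k) = 3*I*√2 (F(W, k) = √(-18 + 0) = √(-18) = 3*I*√2)
F(s(y(3*3, -5), L), 1) + 343 = 3*I*√2 + 343 = 343 + 3*I*√2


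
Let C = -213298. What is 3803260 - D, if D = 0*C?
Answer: 3803260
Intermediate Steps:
D = 0 (D = 0*(-213298) = 0)
3803260 - D = 3803260 - 1*0 = 3803260 + 0 = 3803260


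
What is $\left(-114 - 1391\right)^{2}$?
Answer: $2265025$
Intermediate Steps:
$\left(-114 - 1391\right)^{2} = \left(-1505\right)^{2} = 2265025$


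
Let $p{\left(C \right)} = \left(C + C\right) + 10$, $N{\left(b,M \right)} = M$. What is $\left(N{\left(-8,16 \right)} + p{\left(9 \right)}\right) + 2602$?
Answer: $2646$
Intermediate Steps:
$p{\left(C \right)} = 10 + 2 C$ ($p{\left(C \right)} = 2 C + 10 = 10 + 2 C$)
$\left(N{\left(-8,16 \right)} + p{\left(9 \right)}\right) + 2602 = \left(16 + \left(10 + 2 \cdot 9\right)\right) + 2602 = \left(16 + \left(10 + 18\right)\right) + 2602 = \left(16 + 28\right) + 2602 = 44 + 2602 = 2646$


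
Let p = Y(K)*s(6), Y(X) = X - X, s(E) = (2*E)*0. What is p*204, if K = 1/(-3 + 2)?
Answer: 0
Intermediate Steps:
K = -1 (K = 1/(-1) = -1)
s(E) = 0
Y(X) = 0
p = 0 (p = 0*0 = 0)
p*204 = 0*204 = 0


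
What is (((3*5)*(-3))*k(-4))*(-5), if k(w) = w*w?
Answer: 3600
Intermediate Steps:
k(w) = w²
(((3*5)*(-3))*k(-4))*(-5) = (((3*5)*(-3))*(-4)²)*(-5) = ((15*(-3))*16)*(-5) = -45*16*(-5) = -720*(-5) = 3600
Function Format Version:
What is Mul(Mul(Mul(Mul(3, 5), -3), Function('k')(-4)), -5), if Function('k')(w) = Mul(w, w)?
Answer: 3600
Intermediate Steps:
Function('k')(w) = Pow(w, 2)
Mul(Mul(Mul(Mul(3, 5), -3), Function('k')(-4)), -5) = Mul(Mul(Mul(Mul(3, 5), -3), Pow(-4, 2)), -5) = Mul(Mul(Mul(15, -3), 16), -5) = Mul(Mul(-45, 16), -5) = Mul(-720, -5) = 3600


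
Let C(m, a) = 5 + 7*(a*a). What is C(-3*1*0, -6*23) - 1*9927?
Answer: 123386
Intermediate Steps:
C(m, a) = 5 + 7*a**2
C(-3*1*0, -6*23) - 1*9927 = (5 + 7*(-6*23)**2) - 1*9927 = (5 + 7*(-138)**2) - 9927 = (5 + 7*19044) - 9927 = (5 + 133308) - 9927 = 133313 - 9927 = 123386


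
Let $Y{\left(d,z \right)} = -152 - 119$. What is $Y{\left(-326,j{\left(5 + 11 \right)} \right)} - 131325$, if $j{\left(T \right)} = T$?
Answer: $-131596$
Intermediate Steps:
$Y{\left(d,z \right)} = -271$
$Y{\left(-326,j{\left(5 + 11 \right)} \right)} - 131325 = -271 - 131325 = -131596$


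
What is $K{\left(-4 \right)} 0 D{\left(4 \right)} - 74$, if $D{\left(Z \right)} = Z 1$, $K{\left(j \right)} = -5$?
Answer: $-74$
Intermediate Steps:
$D{\left(Z \right)} = Z$
$K{\left(-4 \right)} 0 D{\left(4 \right)} - 74 = \left(-5\right) 0 \cdot 4 - 74 = 0 \cdot 4 - 74 = 0 - 74 = -74$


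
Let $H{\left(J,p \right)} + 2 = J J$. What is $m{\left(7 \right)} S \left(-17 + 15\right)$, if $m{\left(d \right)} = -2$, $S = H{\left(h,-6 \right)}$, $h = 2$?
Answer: $8$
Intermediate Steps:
$H{\left(J,p \right)} = -2 + J^{2}$ ($H{\left(J,p \right)} = -2 + J J = -2 + J^{2}$)
$S = 2$ ($S = -2 + 2^{2} = -2 + 4 = 2$)
$m{\left(7 \right)} S \left(-17 + 15\right) = \left(-2\right) 2 \left(-17 + 15\right) = \left(-4\right) \left(-2\right) = 8$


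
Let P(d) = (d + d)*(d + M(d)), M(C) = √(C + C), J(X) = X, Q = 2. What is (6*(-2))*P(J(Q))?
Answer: -192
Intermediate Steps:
M(C) = √2*√C (M(C) = √(2*C) = √2*√C)
P(d) = 2*d*(d + √2*√d) (P(d) = (d + d)*(d + √2*√d) = (2*d)*(d + √2*√d) = 2*d*(d + √2*√d))
(6*(-2))*P(J(Q)) = (6*(-2))*(2*2*(2 + √2*√2)) = -24*2*(2 + 2) = -24*2*4 = -12*16 = -192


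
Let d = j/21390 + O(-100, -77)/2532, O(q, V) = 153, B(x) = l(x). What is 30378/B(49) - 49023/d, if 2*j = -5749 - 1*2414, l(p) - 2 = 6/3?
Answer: 25080464607/65386 ≈ 3.8358e+5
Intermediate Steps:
l(p) = 4 (l(p) = 2 + 6/3 = 2 + 6*(1/3) = 2 + 2 = 4)
B(x) = 4
j = -8163/2 (j = (-5749 - 1*2414)/2 = (-5749 - 2414)/2 = (1/2)*(-8163) = -8163/2 ≈ -4081.5)
d = -98079/752215 (d = -8163/2/21390 + 153/2532 = -8163/2*1/21390 + 153*(1/2532) = -2721/14260 + 51/844 = -98079/752215 ≈ -0.13039)
30378/B(49) - 49023/d = 30378/4 - 49023/(-98079/752215) = 30378*(1/4) - 49023*(-752215/98079) = 15189/2 + 12291945315/32693 = 25080464607/65386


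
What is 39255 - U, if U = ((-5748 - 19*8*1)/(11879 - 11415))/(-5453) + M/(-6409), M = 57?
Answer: 5487579371849/139793108 ≈ 39255.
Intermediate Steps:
U = -917309/139793108 (U = ((-5748 - 19*8*1)/(11879 - 11415))/(-5453) + 57/(-6409) = ((-5748 - 152*1)/464)*(-1/5453) + 57*(-1/6409) = ((-5748 - 152)*(1/464))*(-1/5453) - 57/6409 = -5900*1/464*(-1/5453) - 57/6409 = -1475/116*(-1/5453) - 57/6409 = 1475/632548 - 57/6409 = -917309/139793108 ≈ -0.0065619)
39255 - U = 39255 - 1*(-917309/139793108) = 39255 + 917309/139793108 = 5487579371849/139793108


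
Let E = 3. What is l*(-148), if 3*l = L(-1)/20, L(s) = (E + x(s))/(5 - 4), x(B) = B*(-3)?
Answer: -74/5 ≈ -14.800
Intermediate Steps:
x(B) = -3*B
L(s) = 3 - 3*s (L(s) = (3 - 3*s)/(5 - 4) = (3 - 3*s)/1 = (3 - 3*s)*1 = 3 - 3*s)
l = 1/10 (l = ((3 - 3*(-1))/20)/3 = ((3 + 3)*(1/20))/3 = (6*(1/20))/3 = (1/3)*(3/10) = 1/10 ≈ 0.10000)
l*(-148) = (1/10)*(-148) = -74/5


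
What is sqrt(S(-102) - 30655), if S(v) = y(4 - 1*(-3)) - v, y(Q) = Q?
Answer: 3*I*sqrt(3394) ≈ 174.77*I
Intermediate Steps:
S(v) = 7 - v (S(v) = (4 - 1*(-3)) - v = (4 + 3) - v = 7 - v)
sqrt(S(-102) - 30655) = sqrt((7 - 1*(-102)) - 30655) = sqrt((7 + 102) - 30655) = sqrt(109 - 30655) = sqrt(-30546) = 3*I*sqrt(3394)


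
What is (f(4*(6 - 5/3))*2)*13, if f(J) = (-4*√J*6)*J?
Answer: -21632*√39/3 ≈ -45031.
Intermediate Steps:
f(J) = -24*J^(3/2) (f(J) = (-24*√J)*J = -24*J^(3/2))
(f(4*(6 - 5/3))*2)*13 = (-24*8*(6 - 5/3)^(3/2)*2)*13 = (-24*104*√39/9*2)*13 = (-832*√39/3*2)*13 = -1664*√39/3*13 = -21632*√39/3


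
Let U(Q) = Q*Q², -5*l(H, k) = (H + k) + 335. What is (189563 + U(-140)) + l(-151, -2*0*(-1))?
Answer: -12772369/5 ≈ -2.5545e+6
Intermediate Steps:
l(H, k) = -67 - H/5 - k/5 (l(H, k) = -((H + k) + 335)/5 = -(335 + H + k)/5 = -67 - H/5 - k/5)
U(Q) = Q³
(189563 + U(-140)) + l(-151, -2*0*(-1)) = (189563 + (-140)³) + (-67 - ⅕*(-151) - (-2*0)*(-1)/5) = (189563 - 2744000) + (-67 + 151/5 - 0*(-1)) = -2554437 + (-67 + 151/5 - ⅕*0) = -2554437 + (-67 + 151/5 + 0) = -2554437 - 184/5 = -12772369/5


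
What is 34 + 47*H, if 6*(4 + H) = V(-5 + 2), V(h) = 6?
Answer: -107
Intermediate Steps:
H = -3 (H = -4 + (⅙)*6 = -4 + 1 = -3)
34 + 47*H = 34 + 47*(-3) = 34 - 141 = -107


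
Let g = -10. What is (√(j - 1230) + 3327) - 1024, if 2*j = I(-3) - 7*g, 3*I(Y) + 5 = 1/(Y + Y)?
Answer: 2303 + I*√43051/6 ≈ 2303.0 + 34.581*I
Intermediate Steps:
I(Y) = -5/3 + 1/(6*Y) (I(Y) = -5/3 + 1/(3*(Y + Y)) = -5/3 + 1/(3*((2*Y))) = -5/3 + (1/(2*Y))/3 = -5/3 + 1/(6*Y))
j = 1229/36 (j = ((⅙)*(1 - 10*(-3))/(-3) - 7*(-10))/2 = ((⅙)*(-⅓)*(1 + 30) + 70)/2 = ((⅙)*(-⅓)*31 + 70)/2 = (-31/18 + 70)/2 = (½)*(1229/18) = 1229/36 ≈ 34.139)
(√(j - 1230) + 3327) - 1024 = (√(1229/36 - 1230) + 3327) - 1024 = (√(-43051/36) + 3327) - 1024 = (I*√43051/6 + 3327) - 1024 = (3327 + I*√43051/6) - 1024 = 2303 + I*√43051/6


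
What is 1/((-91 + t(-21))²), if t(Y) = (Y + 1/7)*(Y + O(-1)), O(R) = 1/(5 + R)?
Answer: 196/22896225 ≈ 8.5604e-6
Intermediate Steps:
t(Y) = (¼ + Y)*(⅐ + Y) (t(Y) = (Y + 1/7)*(Y + 1/(5 - 1)) = (Y + ⅐)*(Y + 1/4) = (⅐ + Y)*(Y + ¼) = (⅐ + Y)*(¼ + Y) = (¼ + Y)*(⅐ + Y))
1/((-91 + t(-21))²) = 1/((-91 + (1/28 + (-21)² + (11/28)*(-21)))²) = 1/((-91 + (1/28 + 441 - 33/4))²) = 1/((-91 + 6059/14)²) = 1/((4785/14)²) = 1/(22896225/196) = 196/22896225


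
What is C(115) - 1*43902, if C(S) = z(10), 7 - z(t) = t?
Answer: -43905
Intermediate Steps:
z(t) = 7 - t
C(S) = -3 (C(S) = 7 - 1*10 = 7 - 10 = -3)
C(115) - 1*43902 = -3 - 1*43902 = -3 - 43902 = -43905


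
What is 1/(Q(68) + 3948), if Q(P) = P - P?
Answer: 1/3948 ≈ 0.00025329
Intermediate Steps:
Q(P) = 0
1/(Q(68) + 3948) = 1/(0 + 3948) = 1/3948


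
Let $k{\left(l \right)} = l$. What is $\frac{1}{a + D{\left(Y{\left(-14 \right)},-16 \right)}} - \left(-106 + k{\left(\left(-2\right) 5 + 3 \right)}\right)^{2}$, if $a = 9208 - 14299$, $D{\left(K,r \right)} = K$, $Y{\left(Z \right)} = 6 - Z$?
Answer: $- \frac{64751600}{5071} \approx -12769.0$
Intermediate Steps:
$a = -5091$ ($a = 9208 - 14299 = -5091$)
$\frac{1}{a + D{\left(Y{\left(-14 \right)},-16 \right)}} - \left(-106 + k{\left(\left(-2\right) 5 + 3 \right)}\right)^{2} = \frac{1}{-5091 + \left(6 - -14\right)} - \left(-106 + \left(\left(-2\right) 5 + 3\right)\right)^{2} = \frac{1}{-5091 + \left(6 + 14\right)} - \left(-106 + \left(-10 + 3\right)\right)^{2} = \frac{1}{-5091 + 20} - \left(-106 - 7\right)^{2} = \frac{1}{-5071} - \left(-113\right)^{2} = - \frac{1}{5071} - 12769 = - \frac{64751600}{5071}$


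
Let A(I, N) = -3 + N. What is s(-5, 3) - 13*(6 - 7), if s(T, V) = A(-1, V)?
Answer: 13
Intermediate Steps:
s(T, V) = -3 + V
s(-5, 3) - 13*(6 - 7) = (-3 + 3) - 13*(6 - 7) = 0 - 13*(-1) = 0 + 13 = 13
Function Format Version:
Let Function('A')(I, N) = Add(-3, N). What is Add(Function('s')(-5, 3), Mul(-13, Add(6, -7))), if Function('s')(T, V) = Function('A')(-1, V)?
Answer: 13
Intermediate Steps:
Function('s')(T, V) = Add(-3, V)
Add(Function('s')(-5, 3), Mul(-13, Add(6, -7))) = Add(Add(-3, 3), Mul(-13, Add(6, -7))) = Add(0, Mul(-13, -1)) = Add(0, 13) = 13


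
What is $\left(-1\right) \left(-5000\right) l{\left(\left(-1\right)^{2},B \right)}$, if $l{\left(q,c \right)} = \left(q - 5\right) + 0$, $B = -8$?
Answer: $-20000$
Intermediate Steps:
$l{\left(q,c \right)} = -5 + q$ ($l{\left(q,c \right)} = \left(q - 5\right) + 0 = \left(-5 + q\right) + 0 = -5 + q$)
$\left(-1\right) \left(-5000\right) l{\left(\left(-1\right)^{2},B \right)} = \left(-1\right) \left(-5000\right) \left(-5 + \left(-1\right)^{2}\right) = 5000 \left(-5 + 1\right) = 5000 \left(-4\right) = -20000$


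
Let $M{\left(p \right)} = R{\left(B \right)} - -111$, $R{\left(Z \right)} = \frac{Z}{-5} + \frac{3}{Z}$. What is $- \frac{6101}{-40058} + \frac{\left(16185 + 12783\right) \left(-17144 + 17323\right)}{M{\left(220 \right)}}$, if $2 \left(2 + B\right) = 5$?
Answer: $\frac{2077123389829}{46827802} \approx 44357.0$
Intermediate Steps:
$B = \frac{1}{2}$ ($B = -2 + \frac{1}{2} \cdot 5 = -2 + \frac{5}{2} = \frac{1}{2} \approx 0.5$)
$R{\left(Z \right)} = \frac{3}{Z} - \frac{Z}{5}$ ($R{\left(Z \right)} = Z \left(- \frac{1}{5}\right) + \frac{3}{Z} = - \frac{Z}{5} + \frac{3}{Z} = \frac{3}{Z} - \frac{Z}{5}$)
$M{\left(p \right)} = \frac{1169}{10}$ ($M{\left(p \right)} = \left(3 \frac{1}{\frac{1}{2}} - \frac{1}{10}\right) - -111 = \left(3 \cdot 2 - \frac{1}{10}\right) + 111 = \left(6 - \frac{1}{10}\right) + 111 = \frac{59}{10} + 111 = \frac{1169}{10}$)
$- \frac{6101}{-40058} + \frac{\left(16185 + 12783\right) \left(-17144 + 17323\right)}{M{\left(220 \right)}} = - \frac{6101}{-40058} + \frac{\left(16185 + 12783\right) \left(-17144 + 17323\right)}{\frac{1169}{10}} = \left(-6101\right) \left(- \frac{1}{40058}\right) + 28968 \cdot 179 \cdot \frac{10}{1169} = \frac{6101}{40058} + 5185272 \cdot \frac{10}{1169} = \frac{6101}{40058} + \frac{51852720}{1169} = \frac{2077123389829}{46827802}$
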